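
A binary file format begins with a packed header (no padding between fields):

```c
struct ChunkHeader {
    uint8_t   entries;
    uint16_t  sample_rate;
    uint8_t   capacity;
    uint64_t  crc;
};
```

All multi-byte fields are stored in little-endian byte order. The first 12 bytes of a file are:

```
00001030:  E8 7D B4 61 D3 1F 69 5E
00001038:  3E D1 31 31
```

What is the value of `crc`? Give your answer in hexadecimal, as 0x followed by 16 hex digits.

0x3131D13E5E691FD3

`crc` follows `entries` (1 B), `sample_rate` (2 B), `capacity` (1 B), so it starts at offset 1 + 2 + 1 = 4 and occupies 8 bytes.
Bytes at offsets 4..11: D3 1F 69 5E 3E D1 31 31.
Little-endian stores the least-significant byte at the lowest address.
Reassemble most-significant byte first: 31 31 D1 3E 5E 69 1F D3 → 0x3131D13E5E691FD3.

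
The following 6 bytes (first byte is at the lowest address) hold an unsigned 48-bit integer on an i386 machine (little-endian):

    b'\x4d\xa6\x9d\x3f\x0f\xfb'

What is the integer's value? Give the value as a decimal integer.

276042910377549

Little-endian stores the least-significant byte at the lowest address.
Reassemble most-significant byte first: FB 0F 3F 9D A6 4D → 0xFB0F3F9DA64D.
0xFB0F3F9DA64D = 276042910377549.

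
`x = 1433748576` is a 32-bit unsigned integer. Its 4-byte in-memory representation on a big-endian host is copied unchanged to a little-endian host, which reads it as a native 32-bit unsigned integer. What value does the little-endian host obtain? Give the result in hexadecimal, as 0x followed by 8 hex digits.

1433748576 in 32-bit hexadecimal is 0x55754460.
Stored big-endian, the bytes at ascending addresses are 55 75 44 60.
Read back as little-endian, the first byte is least significant, giving 0x60447555.

0x60447555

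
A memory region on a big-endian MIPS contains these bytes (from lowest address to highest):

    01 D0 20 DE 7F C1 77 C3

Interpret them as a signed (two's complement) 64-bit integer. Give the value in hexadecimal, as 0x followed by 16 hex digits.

0x01D020DE7FC177C3

Big-endian stores the most-significant byte at the lowest address.
The bytes are already most-significant first: 0x01D020DE7FC177C3.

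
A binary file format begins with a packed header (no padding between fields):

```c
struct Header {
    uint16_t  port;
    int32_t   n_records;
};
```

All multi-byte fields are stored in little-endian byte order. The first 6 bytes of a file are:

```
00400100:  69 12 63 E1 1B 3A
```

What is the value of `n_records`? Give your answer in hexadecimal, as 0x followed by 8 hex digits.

`n_records` follows `port` (2 bytes), so it starts at byte offset 2 and occupies 4 bytes.
Bytes at offsets 2..5: 63 E1 1B 3A.
In little-endian order the low byte comes first in memory.
Reassemble most-significant byte first: 3A 1B E1 63 → 0x3A1BE163.

0x3A1BE163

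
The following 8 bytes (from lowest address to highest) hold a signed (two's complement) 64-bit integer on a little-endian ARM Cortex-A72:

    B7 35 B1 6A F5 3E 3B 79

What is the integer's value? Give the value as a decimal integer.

Little-endian stores the least-significant byte at the lowest address.
Reassemble most-significant byte first: 79 3B 3E F5 6A B1 35 B7 → 0x793B3EF56AB135B7.
0x793B3EF56AB135B7 = 8735645125993117111.

8735645125993117111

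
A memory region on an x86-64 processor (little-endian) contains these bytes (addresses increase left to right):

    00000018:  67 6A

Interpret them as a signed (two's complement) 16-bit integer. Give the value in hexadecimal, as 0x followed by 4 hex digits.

0x6A67

Little-endian: lowest address holds the least-significant byte.
Reassemble most-significant byte first: 6A 67 → 0x6A67.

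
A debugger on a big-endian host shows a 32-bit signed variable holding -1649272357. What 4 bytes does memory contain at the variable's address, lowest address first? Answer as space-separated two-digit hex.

Two's complement of -1649272357 in 32 bits: 1649272357 = 0x624DE625; invert → 0x9DB219DA; add 1 → 0x9DB219DB.
Split into bytes (most-significant first): 9D B2 19 DB.
In big-endian order the high byte comes first in memory.
So the memory order matches the most-significant-first order: 9D B2 19 DB.

9D B2 19 DB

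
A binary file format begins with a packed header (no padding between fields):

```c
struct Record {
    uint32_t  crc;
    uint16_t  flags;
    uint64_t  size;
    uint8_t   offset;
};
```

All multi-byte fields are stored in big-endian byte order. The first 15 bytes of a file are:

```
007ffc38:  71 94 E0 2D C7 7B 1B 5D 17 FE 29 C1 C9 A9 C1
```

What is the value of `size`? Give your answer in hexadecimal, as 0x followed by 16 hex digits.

0x1B5D17FE29C1C9A9

`size` follows `crc` (4 B), `flags` (2 B), so it starts at offset 4 + 2 = 6 and occupies 8 bytes.
Bytes at offsets 6..13: 1B 5D 17 FE 29 C1 C9 A9.
In big-endian order the high byte comes first in memory.
The bytes are already most-significant first: 0x1B5D17FE29C1C9A9.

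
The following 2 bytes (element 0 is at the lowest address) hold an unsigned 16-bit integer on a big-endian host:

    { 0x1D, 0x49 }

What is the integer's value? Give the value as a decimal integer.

Big-endian: lowest address holds the most-significant byte.
The bytes are already most-significant first: 0x1D49.
0x1D49 = 7497.

7497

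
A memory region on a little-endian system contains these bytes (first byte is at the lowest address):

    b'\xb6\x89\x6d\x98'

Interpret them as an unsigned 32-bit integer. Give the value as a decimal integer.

2557315510

In little-endian order the low byte comes first in memory.
Reassemble most-significant byte first: 98 6D 89 B6 → 0x986D89B6.
0x986D89B6 = 2557315510.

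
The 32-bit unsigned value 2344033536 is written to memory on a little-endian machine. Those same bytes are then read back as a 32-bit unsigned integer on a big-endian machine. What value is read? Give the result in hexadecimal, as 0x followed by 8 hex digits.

2344033536 in 32-bit hexadecimal is 0x8BB71D00.
Stored little-endian, the bytes at ascending addresses are 00 1D B7 8B.
Read back as big-endian, the last byte is least significant, giving 0x001DB78B.

0x001DB78B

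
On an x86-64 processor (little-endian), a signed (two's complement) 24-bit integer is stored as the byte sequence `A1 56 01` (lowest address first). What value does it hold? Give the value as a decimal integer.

In little-endian order the low byte comes first in memory.
Reassemble most-significant byte first: 01 56 A1 → 0x0156A1.
0x0156A1 = 87713.

87713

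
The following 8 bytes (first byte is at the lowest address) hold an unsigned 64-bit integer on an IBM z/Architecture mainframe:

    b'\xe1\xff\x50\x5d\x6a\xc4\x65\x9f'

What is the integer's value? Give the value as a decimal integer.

16284823139748439455

Big-endian stores the most-significant byte at the lowest address.
The bytes are already most-significant first: 0xE1FF505D6AC4659F.
0xE1FF505D6AC4659F = 16284823139748439455.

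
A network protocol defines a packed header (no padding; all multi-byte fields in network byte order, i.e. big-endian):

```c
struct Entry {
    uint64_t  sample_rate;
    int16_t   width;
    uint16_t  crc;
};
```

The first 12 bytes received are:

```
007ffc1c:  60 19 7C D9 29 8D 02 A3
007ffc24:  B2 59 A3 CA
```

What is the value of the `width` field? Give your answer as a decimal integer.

-19879

`width` follows `sample_rate` (8 bytes), so it starts at byte offset 8 and occupies 2 bytes.
Bytes at offsets 8..9: B2 59.
In big-endian order the high byte comes first in memory.
The bytes are already most-significant first: 0xB259.
Top bit is set, so as a signed 16-bit value this is 0xB259 − 2^16 = -19879.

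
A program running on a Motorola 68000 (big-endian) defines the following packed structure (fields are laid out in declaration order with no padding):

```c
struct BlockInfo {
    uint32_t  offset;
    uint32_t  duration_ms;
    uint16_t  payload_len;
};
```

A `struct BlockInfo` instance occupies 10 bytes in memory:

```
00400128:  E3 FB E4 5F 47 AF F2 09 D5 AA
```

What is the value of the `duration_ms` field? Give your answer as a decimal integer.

`duration_ms` follows `offset` (4 bytes), so it starts at byte offset 4 and occupies 4 bytes.
Bytes at offsets 4..7: 47 AF F2 09.
Big-endian stores the most-significant byte at the lowest address.
The bytes are already most-significant first: 0x47AFF209.
0x47AFF209 = 1202713097.

1202713097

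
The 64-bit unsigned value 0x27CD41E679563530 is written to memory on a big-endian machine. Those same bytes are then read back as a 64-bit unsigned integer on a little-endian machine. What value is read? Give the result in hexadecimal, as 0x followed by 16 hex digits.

Stored big-endian, the bytes at ascending addresses are 27 CD 41 E6 79 56 35 30.
Read back as little-endian, the first byte is least significant, giving 0x30355679E641CD27.

0x30355679E641CD27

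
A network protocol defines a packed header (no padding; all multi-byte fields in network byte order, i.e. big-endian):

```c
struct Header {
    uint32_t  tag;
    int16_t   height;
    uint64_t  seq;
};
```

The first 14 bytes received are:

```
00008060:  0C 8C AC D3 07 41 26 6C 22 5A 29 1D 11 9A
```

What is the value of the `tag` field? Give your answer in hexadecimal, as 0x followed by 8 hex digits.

0x0C8CACD3

`tag` is the first field, at byte offset 0, occupying 4 bytes.
Bytes at offsets 0..3: 0C 8C AC D3.
In big-endian order the high byte comes first in memory.
The bytes are already most-significant first: 0x0C8CACD3.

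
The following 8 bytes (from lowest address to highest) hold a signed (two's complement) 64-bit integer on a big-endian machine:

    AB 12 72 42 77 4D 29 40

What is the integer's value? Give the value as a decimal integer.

-6119703313848129216

In big-endian order the high byte comes first in memory.
The bytes are already most-significant first: 0xAB127242774D2940.
Top bit is set, so as a signed 64-bit value this is 0xAB127242774D2940 − 2^64 = -6119703313848129216.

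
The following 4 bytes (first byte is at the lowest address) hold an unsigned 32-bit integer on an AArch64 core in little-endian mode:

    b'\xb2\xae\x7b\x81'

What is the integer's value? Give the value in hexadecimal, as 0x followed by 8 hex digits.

Little-endian: lowest address holds the least-significant byte.
Reassemble most-significant byte first: 81 7B AE B2 → 0x817BAEB2.

0x817BAEB2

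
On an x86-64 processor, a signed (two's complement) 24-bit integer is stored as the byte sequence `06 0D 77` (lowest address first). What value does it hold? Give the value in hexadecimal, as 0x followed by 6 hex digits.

Little-endian: lowest address holds the least-significant byte.
Reassemble most-significant byte first: 77 0D 06 → 0x770D06.

0x770D06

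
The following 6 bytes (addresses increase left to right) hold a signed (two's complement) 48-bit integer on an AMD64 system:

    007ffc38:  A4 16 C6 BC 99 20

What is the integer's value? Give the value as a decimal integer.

35844669183652

Little-endian stores the least-significant byte at the lowest address.
Reassemble most-significant byte first: 20 99 BC C6 16 A4 → 0x2099BCC616A4.
0x2099BCC616A4 = 35844669183652.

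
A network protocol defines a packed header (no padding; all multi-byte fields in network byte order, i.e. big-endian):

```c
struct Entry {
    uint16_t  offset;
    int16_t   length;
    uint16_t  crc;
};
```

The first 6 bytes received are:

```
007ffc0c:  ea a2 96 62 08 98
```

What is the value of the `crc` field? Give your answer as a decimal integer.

2200

`crc` follows `offset` (2 B), `length` (2 B), so it starts at offset 2 + 2 = 4 and occupies 2 bytes.
Bytes at offsets 4..5: 08 98.
Big-endian: lowest address holds the most-significant byte.
The bytes are already most-significant first: 0x0898.
0x0898 = 2200.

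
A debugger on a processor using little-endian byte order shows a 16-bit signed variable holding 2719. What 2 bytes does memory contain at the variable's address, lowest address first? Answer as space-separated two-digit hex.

2719 in hexadecimal, padded to 16 bits, is 0x0A9F.
Split into bytes (most-significant first): 0A 9F.
Little-endian: lowest address holds the least-significant byte.
So at ascending addresses the bytes are 9F 0A.

9F 0A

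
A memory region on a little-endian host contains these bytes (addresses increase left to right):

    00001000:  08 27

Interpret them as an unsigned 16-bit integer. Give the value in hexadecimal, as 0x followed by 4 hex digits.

Little-endian: lowest address holds the least-significant byte.
Reassemble most-significant byte first: 27 08 → 0x2708.

0x2708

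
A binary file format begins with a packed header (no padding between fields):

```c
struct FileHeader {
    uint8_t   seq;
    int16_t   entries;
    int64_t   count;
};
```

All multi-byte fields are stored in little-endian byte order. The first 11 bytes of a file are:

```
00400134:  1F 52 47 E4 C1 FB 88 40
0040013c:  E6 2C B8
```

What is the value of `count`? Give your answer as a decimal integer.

`count` follows `seq` (1 B), `entries` (2 B), so it starts at offset 1 + 2 = 3 and occupies 8 bytes.
Bytes at offsets 3..10: E4 C1 FB 88 40 E6 2C B8.
Little-endian: lowest address holds the least-significant byte.
Reassemble most-significant byte first: B8 2C E6 40 88 FB C1 E4 → 0xB82CE64088FBC1E4.
Top bit is set, so as a signed 64-bit value this is 0xB82CE64088FBC1E4 − 2^64 = -5175508706905046556.

-5175508706905046556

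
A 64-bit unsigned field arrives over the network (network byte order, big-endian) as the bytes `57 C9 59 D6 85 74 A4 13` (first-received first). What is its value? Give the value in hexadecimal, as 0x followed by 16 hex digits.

0x57C959D68574A413

In big-endian order the high byte comes first in memory.
The bytes are already most-significant first: 0x57C959D68574A413.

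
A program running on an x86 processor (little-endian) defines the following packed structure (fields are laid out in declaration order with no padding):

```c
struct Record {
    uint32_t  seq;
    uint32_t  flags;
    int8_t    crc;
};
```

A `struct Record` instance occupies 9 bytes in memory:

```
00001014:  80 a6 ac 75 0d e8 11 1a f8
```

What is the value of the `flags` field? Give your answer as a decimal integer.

437381133

`flags` follows `seq` (4 bytes), so it starts at byte offset 4 and occupies 4 bytes.
Bytes at offsets 4..7: 0D E8 11 1A.
Little-endian: lowest address holds the least-significant byte.
Reassemble most-significant byte first: 1A 11 E8 0D → 0x1A11E80D.
0x1A11E80D = 437381133.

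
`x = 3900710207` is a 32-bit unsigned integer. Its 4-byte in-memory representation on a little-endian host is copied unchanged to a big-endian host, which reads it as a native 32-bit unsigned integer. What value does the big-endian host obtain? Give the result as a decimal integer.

1058898152

3900710207 in 32-bit hexadecimal is 0xE8801D3F.
Stored little-endian, the bytes at ascending addresses are 3F 1D 80 E8.
Read back as big-endian, the last byte is least significant, giving 0x3F1D80E8.
0x3F1D80E8 = 1058898152.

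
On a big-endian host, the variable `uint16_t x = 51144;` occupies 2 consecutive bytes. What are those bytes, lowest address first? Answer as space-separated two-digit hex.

51144 in hexadecimal, padded to 16 bits, is 0xC7C8.
Split into bytes (most-significant first): C7 C8.
Big-endian stores the most-significant byte at the lowest address.
So the memory order matches the most-significant-first order: C7 C8.

C7 C8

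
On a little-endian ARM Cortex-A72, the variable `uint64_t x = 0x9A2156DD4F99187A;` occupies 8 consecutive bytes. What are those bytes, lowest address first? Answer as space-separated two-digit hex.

7A 18 99 4F DD 56 21 9A

Split into bytes (most-significant first): 9A 21 56 DD 4F 99 18 7A.
In little-endian order the low byte comes first in memory.
So at ascending addresses the bytes are 7A 18 99 4F DD 56 21 9A.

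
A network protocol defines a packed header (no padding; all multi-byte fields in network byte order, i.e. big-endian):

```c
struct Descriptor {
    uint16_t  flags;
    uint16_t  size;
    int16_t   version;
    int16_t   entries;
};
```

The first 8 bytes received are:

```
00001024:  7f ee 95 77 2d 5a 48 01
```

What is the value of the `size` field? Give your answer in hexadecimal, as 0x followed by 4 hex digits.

0x9577

`size` follows `flags` (2 bytes), so it starts at byte offset 2 and occupies 2 bytes.
Bytes at offsets 2..3: 95 77.
Big-endian: lowest address holds the most-significant byte.
The bytes are already most-significant first: 0x9577.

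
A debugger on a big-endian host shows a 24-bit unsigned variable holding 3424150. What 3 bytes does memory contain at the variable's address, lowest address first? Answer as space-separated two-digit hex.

3424150 in hexadecimal, padded to 24 bits, is 0x343F96.
Split into bytes (most-significant first): 34 3F 96.
Big-endian stores the most-significant byte at the lowest address.
So the memory order matches the most-significant-first order: 34 3F 96.

34 3F 96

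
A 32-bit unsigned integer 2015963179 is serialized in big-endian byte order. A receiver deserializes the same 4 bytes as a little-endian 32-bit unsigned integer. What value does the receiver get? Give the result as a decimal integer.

724052344

2015963179 in 32-bit hexadecimal is 0x7829282B.
Stored big-endian, the bytes at ascending addresses are 78 29 28 2B.
Read back as little-endian, the first byte is least significant, giving 0x2B282978.
0x2B282978 = 724052344.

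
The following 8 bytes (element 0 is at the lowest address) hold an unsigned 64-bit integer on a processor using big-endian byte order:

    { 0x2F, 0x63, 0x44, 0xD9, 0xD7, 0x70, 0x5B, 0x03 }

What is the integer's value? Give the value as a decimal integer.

3414648644890024707

In big-endian order the high byte comes first in memory.
The bytes are already most-significant first: 0x2F6344D9D7705B03.
0x2F6344D9D7705B03 = 3414648644890024707.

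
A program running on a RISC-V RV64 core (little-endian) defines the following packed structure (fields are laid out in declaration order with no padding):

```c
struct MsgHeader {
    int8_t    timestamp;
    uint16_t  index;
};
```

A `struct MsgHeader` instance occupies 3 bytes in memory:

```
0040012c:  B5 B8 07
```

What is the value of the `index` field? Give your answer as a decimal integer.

1976

`index` follows `timestamp` (1 byte), so it starts at byte offset 1 and occupies 2 bytes.
Bytes at offsets 1..2: B8 07.
Little-endian stores the least-significant byte at the lowest address.
Reassemble most-significant byte first: 07 B8 → 0x07B8.
0x07B8 = 1976.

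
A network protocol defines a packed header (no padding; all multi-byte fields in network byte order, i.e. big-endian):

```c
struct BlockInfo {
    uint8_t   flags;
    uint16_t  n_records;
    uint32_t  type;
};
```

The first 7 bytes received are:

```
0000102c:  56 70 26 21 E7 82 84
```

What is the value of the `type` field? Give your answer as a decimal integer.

568820356

`type` follows `flags` (1 B), `n_records` (2 B), so it starts at offset 1 + 2 = 3 and occupies 4 bytes.
Bytes at offsets 3..6: 21 E7 82 84.
Big-endian stores the most-significant byte at the lowest address.
The bytes are already most-significant first: 0x21E78284.
0x21E78284 = 568820356.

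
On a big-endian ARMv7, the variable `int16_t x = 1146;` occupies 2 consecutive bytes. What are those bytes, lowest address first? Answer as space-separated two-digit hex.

1146 in hexadecimal, padded to 16 bits, is 0x047A.
Split into bytes (most-significant first): 04 7A.
Big-endian: lowest address holds the most-significant byte.
So the memory order matches the most-significant-first order: 04 7A.

04 7A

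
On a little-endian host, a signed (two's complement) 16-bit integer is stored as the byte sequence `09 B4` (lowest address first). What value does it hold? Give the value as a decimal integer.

-19447

Little-endian: lowest address holds the least-significant byte.
Reassemble most-significant byte first: B4 09 → 0xB409.
Top bit is set, so as a signed 16-bit value this is 0xB409 − 2^16 = -19447.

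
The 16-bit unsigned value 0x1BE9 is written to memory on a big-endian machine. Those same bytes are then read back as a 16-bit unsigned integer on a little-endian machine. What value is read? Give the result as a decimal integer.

Stored big-endian, the bytes at ascending addresses are 1B E9.
Read back as little-endian, the first byte is least significant, giving 0xE91B.
0xE91B = 59675.

59675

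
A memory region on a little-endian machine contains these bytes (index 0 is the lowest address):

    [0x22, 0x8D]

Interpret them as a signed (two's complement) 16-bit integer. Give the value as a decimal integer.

Little-endian stores the least-significant byte at the lowest address.
Reassemble most-significant byte first: 8D 22 → 0x8D22.
Top bit is set, so as a signed 16-bit value this is 0x8D22 − 2^16 = -29406.

-29406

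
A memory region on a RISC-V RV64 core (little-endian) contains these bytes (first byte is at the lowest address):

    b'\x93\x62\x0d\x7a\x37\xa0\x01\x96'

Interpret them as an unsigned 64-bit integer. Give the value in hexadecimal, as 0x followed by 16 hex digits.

0x9601A0377A0D6293

Little-endian: lowest address holds the least-significant byte.
Reassemble most-significant byte first: 96 01 A0 37 7A 0D 62 93 → 0x9601A0377A0D6293.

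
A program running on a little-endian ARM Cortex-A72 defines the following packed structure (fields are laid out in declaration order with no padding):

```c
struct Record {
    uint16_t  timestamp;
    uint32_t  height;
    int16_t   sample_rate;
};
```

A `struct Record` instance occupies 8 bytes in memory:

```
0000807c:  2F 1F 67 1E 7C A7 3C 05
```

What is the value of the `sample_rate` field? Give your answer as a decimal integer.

1340

`sample_rate` follows `timestamp` (2 B), `height` (4 B), so it starts at offset 2 + 4 = 6 and occupies 2 bytes.
Bytes at offsets 6..7: 3C 05.
In little-endian order the low byte comes first in memory.
Reassemble most-significant byte first: 05 3C → 0x053C.
0x053C = 1340.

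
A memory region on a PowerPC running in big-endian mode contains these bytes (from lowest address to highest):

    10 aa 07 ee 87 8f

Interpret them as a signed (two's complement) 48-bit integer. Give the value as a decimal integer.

Big-endian stores the most-significant byte at the lowest address.
The bytes are already most-significant first: 0x10AA07EE878F.
0x10AA07EE878F = 18322463557519.

18322463557519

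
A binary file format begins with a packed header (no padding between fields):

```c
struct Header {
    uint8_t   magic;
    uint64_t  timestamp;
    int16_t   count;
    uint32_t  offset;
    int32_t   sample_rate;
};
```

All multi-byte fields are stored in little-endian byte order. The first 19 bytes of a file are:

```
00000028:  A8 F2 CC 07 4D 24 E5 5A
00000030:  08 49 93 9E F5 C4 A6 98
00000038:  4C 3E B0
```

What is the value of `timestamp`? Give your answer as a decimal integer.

`timestamp` follows `magic` (1 byte), so it starts at byte offset 1 and occupies 8 bytes.
Bytes at offsets 1..8: F2 CC 07 4D 24 E5 5A 08.
In little-endian order the low byte comes first in memory.
Reassemble most-significant byte first: 08 5A E5 24 4D 07 CC F2 → 0x085AE5244D07CCF2.
0x085AE5244D07CCF2 = 602045444281322738.

602045444281322738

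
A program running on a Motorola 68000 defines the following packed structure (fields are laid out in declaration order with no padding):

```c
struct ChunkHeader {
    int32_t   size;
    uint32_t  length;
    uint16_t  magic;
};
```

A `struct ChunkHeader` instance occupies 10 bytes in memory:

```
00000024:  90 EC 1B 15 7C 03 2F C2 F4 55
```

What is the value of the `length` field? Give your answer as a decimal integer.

`length` follows `size` (4 bytes), so it starts at byte offset 4 and occupies 4 bytes.
Bytes at offsets 4..7: 7C 03 2F C2.
Big-endian stores the most-significant byte at the lowest address.
The bytes are already most-significant first: 0x7C032FC2.
0x7C032FC2 = 2080583618.

2080583618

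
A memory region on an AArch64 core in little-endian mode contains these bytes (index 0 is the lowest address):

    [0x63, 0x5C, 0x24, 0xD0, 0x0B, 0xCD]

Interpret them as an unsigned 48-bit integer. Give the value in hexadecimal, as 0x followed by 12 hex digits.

0xCD0BD0245C63

Little-endian stores the least-significant byte at the lowest address.
Reassemble most-significant byte first: CD 0B D0 24 5C 63 → 0xCD0BD0245C63.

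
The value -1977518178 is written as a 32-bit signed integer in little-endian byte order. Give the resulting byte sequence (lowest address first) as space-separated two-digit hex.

9E 77 21 8A

Two's complement of -1977518178 in 32 bits: 1977518178 = 0x75DE8862; invert → 0x8A21779D; add 1 → 0x8A21779E.
Split into bytes (most-significant first): 8A 21 77 9E.
Little-endian: lowest address holds the least-significant byte.
So at ascending addresses the bytes are 9E 77 21 8A.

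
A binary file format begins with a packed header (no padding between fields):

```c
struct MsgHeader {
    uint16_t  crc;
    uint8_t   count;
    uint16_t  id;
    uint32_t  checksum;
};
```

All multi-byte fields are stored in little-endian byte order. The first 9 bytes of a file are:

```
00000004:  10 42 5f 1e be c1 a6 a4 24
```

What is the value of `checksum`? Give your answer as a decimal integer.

`checksum` follows `crc` (2 B), `count` (1 B), `id` (2 B), so it starts at offset 2 + 1 + 2 = 5 and occupies 4 bytes.
Bytes at offsets 5..8: C1 A6 A4 24.
Little-endian stores the least-significant byte at the lowest address.
Reassemble most-significant byte first: 24 A4 A6 C1 → 0x24A4A6C1.
0x24A4A6C1 = 614770369.

614770369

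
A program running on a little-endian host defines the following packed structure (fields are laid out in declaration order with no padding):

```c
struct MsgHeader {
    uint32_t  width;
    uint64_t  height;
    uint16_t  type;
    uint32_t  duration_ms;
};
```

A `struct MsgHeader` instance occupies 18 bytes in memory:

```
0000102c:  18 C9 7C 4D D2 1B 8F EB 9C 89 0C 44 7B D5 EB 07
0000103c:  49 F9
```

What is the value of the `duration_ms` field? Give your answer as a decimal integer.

`duration_ms` follows `width` (4 B), `height` (8 B), `type` (2 B), so it starts at offset 4 + 8 + 2 = 14 and occupies 4 bytes.
Bytes at offsets 14..17: EB 07 49 F9.
Little-endian stores the least-significant byte at the lowest address.
Reassemble most-significant byte first: F9 49 07 EB → 0xF94907EB.
0xF94907EB = 4182312939.

4182312939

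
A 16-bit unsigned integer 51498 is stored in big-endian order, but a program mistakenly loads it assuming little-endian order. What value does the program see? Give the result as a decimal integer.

10953

51498 in 16-bit hexadecimal is 0xC92A.
Stored big-endian, the bytes at ascending addresses are C9 2A.
Read back as little-endian, the first byte is least significant, giving 0x2AC9.
0x2AC9 = 10953.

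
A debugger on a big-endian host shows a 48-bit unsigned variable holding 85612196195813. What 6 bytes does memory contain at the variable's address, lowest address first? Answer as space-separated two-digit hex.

85612196195813 in hexadecimal, padded to 48 bits, is 0x4DDD248AEDE5.
Split into bytes (most-significant first): 4D DD 24 8A ED E5.
Big-endian stores the most-significant byte at the lowest address.
So the memory order matches the most-significant-first order: 4D DD 24 8A ED E5.

4D DD 24 8A ED E5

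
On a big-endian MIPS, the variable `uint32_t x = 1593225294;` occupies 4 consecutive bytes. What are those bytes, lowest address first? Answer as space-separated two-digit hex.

1593225294 in hexadecimal, padded to 32 bits, is 0x5EF6B04E.
Split into bytes (most-significant first): 5E F6 B0 4E.
In big-endian order the high byte comes first in memory.
So the memory order matches the most-significant-first order: 5E F6 B0 4E.

5E F6 B0 4E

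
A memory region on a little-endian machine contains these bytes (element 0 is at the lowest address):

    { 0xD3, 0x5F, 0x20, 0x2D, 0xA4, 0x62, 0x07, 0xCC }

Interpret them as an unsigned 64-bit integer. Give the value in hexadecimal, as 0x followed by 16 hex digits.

0xCC0762A42D205FD3

Little-endian: lowest address holds the least-significant byte.
Reassemble most-significant byte first: CC 07 62 A4 2D 20 5F D3 → 0xCC0762A42D205FD3.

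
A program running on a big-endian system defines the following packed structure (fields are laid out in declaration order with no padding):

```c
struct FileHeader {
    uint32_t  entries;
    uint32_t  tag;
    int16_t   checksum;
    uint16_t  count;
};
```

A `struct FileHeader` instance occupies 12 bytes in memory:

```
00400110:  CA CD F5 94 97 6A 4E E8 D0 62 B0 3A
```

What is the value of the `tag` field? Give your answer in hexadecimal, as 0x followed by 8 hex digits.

`tag` follows `entries` (4 bytes), so it starts at byte offset 4 and occupies 4 bytes.
Bytes at offsets 4..7: 97 6A 4E E8.
In big-endian order the high byte comes first in memory.
The bytes are already most-significant first: 0x976A4EE8.

0x976A4EE8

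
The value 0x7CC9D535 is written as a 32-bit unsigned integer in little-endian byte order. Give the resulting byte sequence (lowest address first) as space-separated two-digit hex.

35 D5 C9 7C

Split into bytes (most-significant first): 7C C9 D5 35.
In little-endian order the low byte comes first in memory.
So at ascending addresses the bytes are 35 D5 C9 7C.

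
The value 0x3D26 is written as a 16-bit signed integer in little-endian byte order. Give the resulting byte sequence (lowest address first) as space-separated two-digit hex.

26 3D

Split into bytes (most-significant first): 3D 26.
Little-endian: lowest address holds the least-significant byte.
So at ascending addresses the bytes are 26 3D.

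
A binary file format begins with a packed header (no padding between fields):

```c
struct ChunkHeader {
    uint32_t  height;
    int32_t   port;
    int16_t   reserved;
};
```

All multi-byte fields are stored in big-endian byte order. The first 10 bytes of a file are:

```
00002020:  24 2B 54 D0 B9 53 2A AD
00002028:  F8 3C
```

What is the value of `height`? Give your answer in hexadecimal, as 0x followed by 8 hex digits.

0x242B54D0

`height` is the first field, at byte offset 0, occupying 4 bytes.
Bytes at offsets 0..3: 24 2B 54 D0.
In big-endian order the high byte comes first in memory.
The bytes are already most-significant first: 0x242B54D0.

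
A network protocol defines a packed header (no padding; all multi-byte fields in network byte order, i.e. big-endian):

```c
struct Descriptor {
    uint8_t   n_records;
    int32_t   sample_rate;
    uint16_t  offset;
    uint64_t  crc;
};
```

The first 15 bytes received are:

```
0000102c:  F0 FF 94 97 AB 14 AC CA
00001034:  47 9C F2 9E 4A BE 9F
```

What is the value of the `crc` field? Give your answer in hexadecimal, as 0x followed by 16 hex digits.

`crc` follows `n_records` (1 B), `sample_rate` (4 B), `offset` (2 B), so it starts at offset 1 + 4 + 2 = 7 and occupies 8 bytes.
Bytes at offsets 7..14: CA 47 9C F2 9E 4A BE 9F.
Big-endian stores the most-significant byte at the lowest address.
The bytes are already most-significant first: 0xCA479CF29E4ABE9F.

0xCA479CF29E4ABE9F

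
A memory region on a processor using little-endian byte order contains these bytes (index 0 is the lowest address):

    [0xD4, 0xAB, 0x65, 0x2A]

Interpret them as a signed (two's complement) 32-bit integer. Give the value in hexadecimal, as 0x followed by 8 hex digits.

0x2A65ABD4

Little-endian stores the least-significant byte at the lowest address.
Reassemble most-significant byte first: 2A 65 AB D4 → 0x2A65ABD4.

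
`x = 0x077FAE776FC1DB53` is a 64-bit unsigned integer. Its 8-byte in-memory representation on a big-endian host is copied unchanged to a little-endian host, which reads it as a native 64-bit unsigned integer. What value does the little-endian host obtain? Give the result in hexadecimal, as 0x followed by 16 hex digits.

Stored big-endian, the bytes at ascending addresses are 07 7F AE 77 6F C1 DB 53.
Read back as little-endian, the first byte is least significant, giving 0x53DBC16F77AE7F07.

0x53DBC16F77AE7F07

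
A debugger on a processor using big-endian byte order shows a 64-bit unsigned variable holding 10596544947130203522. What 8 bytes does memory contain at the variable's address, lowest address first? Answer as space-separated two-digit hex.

10596544947130203522 in hexadecimal, padded to 64 bits, is 0x930E7D7C8C27FD82.
Split into bytes (most-significant first): 93 0E 7D 7C 8C 27 FD 82.
In big-endian order the high byte comes first in memory.
So the memory order matches the most-significant-first order: 93 0E 7D 7C 8C 27 FD 82.

93 0E 7D 7C 8C 27 FD 82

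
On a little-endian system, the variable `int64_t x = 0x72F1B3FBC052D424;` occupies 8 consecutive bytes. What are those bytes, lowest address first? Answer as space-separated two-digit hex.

24 D4 52 C0 FB B3 F1 72

Split into bytes (most-significant first): 72 F1 B3 FB C0 52 D4 24.
Little-endian: lowest address holds the least-significant byte.
So at ascending addresses the bytes are 24 D4 52 C0 FB B3 F1 72.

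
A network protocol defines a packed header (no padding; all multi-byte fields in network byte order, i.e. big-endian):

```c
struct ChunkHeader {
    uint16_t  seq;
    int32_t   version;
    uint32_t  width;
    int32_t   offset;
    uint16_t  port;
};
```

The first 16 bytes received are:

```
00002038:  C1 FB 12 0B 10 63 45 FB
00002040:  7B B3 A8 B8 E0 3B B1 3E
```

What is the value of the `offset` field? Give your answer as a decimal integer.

-1464278981

`offset` follows `seq` (2 B), `version` (4 B), `width` (4 B), so it starts at offset 2 + 4 + 4 = 10 and occupies 4 bytes.
Bytes at offsets 10..13: A8 B8 E0 3B.
Big-endian stores the most-significant byte at the lowest address.
The bytes are already most-significant first: 0xA8B8E03B.
Top bit is set, so as a signed 32-bit value this is 0xA8B8E03B − 2^32 = -1464278981.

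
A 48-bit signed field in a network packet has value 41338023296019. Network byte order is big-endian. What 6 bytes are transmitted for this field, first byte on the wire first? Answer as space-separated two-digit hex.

41338023296019 in hexadecimal, padded to 48 bits, is 0x2598C231BC13.
Split into bytes (most-significant first): 25 98 C2 31 BC 13.
In big-endian order the high byte comes first in memory.
So the memory order matches the most-significant-first order: 25 98 C2 31 BC 13.

25 98 C2 31 BC 13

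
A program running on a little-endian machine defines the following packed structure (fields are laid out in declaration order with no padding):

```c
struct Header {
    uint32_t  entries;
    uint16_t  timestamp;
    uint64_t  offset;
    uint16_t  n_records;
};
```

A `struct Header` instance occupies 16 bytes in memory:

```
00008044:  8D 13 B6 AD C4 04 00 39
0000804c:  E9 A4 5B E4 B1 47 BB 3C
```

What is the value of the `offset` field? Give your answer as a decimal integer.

5166161329830574336

`offset` follows `entries` (4 B), `timestamp` (2 B), so it starts at offset 4 + 2 = 6 and occupies 8 bytes.
Bytes at offsets 6..13: 00 39 E9 A4 5B E4 B1 47.
In little-endian order the low byte comes first in memory.
Reassemble most-significant byte first: 47 B1 E4 5B A4 E9 39 00 → 0x47B1E45BA4E93900.
0x47B1E45BA4E93900 = 5166161329830574336.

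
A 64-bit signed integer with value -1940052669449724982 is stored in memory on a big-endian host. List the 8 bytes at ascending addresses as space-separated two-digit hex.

E5 13 8C 60 3F E6 9B CA

Two's complement of -1940052669449724982 in 64 bits: 1940052669449724982 = 0x1AEC739FC0196436; invert → 0xE5138C603FE69BC9; add 1 → 0xE5138C603FE69BCA.
Split into bytes (most-significant first): E5 13 8C 60 3F E6 9B CA.
In big-endian order the high byte comes first in memory.
So the memory order matches the most-significant-first order: E5 13 8C 60 3F E6 9B CA.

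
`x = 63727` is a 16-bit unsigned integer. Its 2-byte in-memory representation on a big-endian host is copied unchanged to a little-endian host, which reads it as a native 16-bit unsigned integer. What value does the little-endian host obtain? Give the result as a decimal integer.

61432

63727 in 16-bit hexadecimal is 0xF8EF.
Stored big-endian, the bytes at ascending addresses are F8 EF.
Read back as little-endian, the first byte is least significant, giving 0xEFF8.
0xEFF8 = 61432.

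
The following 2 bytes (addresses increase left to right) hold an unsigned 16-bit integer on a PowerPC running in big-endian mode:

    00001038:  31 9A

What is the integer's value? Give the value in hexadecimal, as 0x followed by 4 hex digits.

In big-endian order the high byte comes first in memory.
The bytes are already most-significant first: 0x319A.

0x319A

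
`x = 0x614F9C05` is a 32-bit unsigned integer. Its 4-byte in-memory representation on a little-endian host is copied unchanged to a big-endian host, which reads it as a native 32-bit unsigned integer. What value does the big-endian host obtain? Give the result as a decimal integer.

Stored little-endian, the bytes at ascending addresses are 05 9C 4F 61.
Read back as big-endian, the last byte is least significant, giving 0x059C4F61.
0x059C4F61 = 94130017.

94130017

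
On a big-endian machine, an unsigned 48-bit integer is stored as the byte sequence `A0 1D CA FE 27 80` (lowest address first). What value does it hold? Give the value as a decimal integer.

176049820149632

Big-endian: lowest address holds the most-significant byte.
The bytes are already most-significant first: 0xA01DCAFE2780.
0xA01DCAFE2780 = 176049820149632.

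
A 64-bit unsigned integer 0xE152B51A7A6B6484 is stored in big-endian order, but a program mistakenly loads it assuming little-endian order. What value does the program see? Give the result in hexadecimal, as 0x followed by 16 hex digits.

Stored big-endian, the bytes at ascending addresses are E1 52 B5 1A 7A 6B 64 84.
Read back as little-endian, the first byte is least significant, giving 0x84646B7A1AB552E1.

0x84646B7A1AB552E1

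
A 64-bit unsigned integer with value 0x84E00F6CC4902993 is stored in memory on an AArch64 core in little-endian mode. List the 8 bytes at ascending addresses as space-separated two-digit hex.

Split into bytes (most-significant first): 84 E0 0F 6C C4 90 29 93.
In little-endian order the low byte comes first in memory.
So at ascending addresses the bytes are 93 29 90 C4 6C 0F E0 84.

93 29 90 C4 6C 0F E0 84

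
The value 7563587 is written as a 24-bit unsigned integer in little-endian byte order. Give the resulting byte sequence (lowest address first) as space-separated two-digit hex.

7563587 in hexadecimal, padded to 24 bits, is 0x736943.
Split into bytes (most-significant first): 73 69 43.
Little-endian: lowest address holds the least-significant byte.
So at ascending addresses the bytes are 43 69 73.

43 69 73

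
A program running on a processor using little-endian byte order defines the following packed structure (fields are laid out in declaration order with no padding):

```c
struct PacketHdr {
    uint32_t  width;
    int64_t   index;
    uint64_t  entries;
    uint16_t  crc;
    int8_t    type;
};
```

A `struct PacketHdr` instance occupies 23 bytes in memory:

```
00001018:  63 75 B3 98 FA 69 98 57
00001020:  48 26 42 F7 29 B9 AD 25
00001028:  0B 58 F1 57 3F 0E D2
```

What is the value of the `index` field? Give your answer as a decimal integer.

-629898905729340934

`index` follows `width` (4 bytes), so it starts at byte offset 4 and occupies 8 bytes.
Bytes at offsets 4..11: FA 69 98 57 48 26 42 F7.
Little-endian stores the least-significant byte at the lowest address.
Reassemble most-significant byte first: F7 42 26 48 57 98 69 FA → 0xF7422648579869FA.
Top bit is set, so as a signed 64-bit value this is 0xF7422648579869FA − 2^64 = -629898905729340934.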